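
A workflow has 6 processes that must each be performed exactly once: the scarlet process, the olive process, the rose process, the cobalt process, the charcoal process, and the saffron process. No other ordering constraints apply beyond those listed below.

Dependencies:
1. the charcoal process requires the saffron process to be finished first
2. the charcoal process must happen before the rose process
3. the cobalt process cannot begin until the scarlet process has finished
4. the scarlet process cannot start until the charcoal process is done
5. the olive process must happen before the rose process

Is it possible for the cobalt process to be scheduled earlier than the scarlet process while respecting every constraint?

No

The constraints give a chain the scarlet process → the cobalt process, which forces the scarlet process before the cobalt process.
Hence the cobalt process can never be scheduled before the scarlet process.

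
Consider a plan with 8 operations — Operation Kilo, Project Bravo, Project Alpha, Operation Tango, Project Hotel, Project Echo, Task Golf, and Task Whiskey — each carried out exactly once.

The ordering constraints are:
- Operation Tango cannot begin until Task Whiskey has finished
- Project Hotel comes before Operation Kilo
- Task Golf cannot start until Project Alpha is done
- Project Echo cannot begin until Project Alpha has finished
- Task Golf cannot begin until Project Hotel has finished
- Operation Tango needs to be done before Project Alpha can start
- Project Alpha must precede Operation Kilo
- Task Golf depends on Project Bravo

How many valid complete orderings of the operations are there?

3 operations have no prerequisites (Project Bravo, Project Hotel, Task Whiskey), so any of them could come first.
Systematically extending each partial ordering one operation at a time and counting, there are 157 complete orderings.

157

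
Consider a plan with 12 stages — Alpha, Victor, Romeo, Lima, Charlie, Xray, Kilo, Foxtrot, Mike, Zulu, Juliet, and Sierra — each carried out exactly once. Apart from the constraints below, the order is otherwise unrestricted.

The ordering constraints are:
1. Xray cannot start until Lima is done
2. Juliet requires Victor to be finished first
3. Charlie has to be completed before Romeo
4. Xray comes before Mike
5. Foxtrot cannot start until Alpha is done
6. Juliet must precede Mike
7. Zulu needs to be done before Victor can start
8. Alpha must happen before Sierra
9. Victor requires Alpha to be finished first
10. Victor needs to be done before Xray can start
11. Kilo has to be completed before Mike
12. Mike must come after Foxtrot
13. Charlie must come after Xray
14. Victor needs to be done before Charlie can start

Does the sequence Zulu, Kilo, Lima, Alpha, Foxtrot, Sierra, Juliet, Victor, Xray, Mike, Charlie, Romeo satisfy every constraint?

The sequence places Juliet ahead of Victor.
Since Victor is required before Juliet, the ordering is invalid.

No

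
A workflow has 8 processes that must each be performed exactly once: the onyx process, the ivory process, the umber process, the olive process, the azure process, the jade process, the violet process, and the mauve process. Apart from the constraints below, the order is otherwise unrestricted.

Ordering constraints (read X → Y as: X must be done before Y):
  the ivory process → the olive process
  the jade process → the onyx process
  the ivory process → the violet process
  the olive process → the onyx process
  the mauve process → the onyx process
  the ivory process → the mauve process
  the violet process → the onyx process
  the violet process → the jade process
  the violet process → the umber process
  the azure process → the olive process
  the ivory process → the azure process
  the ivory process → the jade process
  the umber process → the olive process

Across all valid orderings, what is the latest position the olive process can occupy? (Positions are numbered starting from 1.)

The only process forced after the olive process (directly or by a chain) is the onyx process.
With 1 mandatory successor out of 8 processes total, the latest slot for the olive process is 8−1 = 7, and it's reachable by doing all non-successors before the olive process.

7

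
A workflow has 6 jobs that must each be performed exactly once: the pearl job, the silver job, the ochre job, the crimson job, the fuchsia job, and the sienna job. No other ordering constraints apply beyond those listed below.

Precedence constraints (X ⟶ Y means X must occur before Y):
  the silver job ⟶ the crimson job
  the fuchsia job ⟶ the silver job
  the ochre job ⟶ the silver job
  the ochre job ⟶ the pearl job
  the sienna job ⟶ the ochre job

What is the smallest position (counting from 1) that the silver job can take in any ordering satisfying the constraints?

4

The jobs that are forced before the silver job, directly or transitively, are the ochre job, the fuchsia job, the sienna job. That's 3 jobs.
With 3 mandatory predecessors, the earliest the silver job can sit is position 3+1 = 4, and placing just those 3 first achieves it.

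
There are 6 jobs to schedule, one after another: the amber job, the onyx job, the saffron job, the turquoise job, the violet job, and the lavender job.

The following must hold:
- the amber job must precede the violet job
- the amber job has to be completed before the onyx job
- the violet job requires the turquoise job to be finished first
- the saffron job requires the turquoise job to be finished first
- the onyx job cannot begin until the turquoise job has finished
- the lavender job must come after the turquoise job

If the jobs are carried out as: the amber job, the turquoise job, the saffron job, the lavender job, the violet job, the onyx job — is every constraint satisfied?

Going through the constraints one by one, each required predecessor appears earlier in the sequence than its dependent — e.g. the amber job (position 1) is before the onyx job (position 6), as required.

Yes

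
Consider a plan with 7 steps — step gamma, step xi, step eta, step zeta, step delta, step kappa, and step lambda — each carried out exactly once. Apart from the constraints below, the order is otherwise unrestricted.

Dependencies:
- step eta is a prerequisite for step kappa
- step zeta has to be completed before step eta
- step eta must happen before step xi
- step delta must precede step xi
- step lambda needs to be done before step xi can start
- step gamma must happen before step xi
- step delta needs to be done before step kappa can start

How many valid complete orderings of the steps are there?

150

The steps with no prerequisites are step gamma, step zeta, step delta, step lambda; any of them can be placed first.
Enumerating by repeatedly choosing an available step (one whose prerequisites are all placed) gives 150 distinct complete orderings.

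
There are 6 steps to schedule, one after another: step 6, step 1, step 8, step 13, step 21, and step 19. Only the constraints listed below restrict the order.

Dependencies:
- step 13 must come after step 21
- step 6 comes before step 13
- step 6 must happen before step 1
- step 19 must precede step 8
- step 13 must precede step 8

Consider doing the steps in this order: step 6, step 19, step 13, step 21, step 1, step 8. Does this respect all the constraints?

No

In the proposed order, step 13 appears before step 21.
Since step 21 is required before step 13, the ordering is invalid.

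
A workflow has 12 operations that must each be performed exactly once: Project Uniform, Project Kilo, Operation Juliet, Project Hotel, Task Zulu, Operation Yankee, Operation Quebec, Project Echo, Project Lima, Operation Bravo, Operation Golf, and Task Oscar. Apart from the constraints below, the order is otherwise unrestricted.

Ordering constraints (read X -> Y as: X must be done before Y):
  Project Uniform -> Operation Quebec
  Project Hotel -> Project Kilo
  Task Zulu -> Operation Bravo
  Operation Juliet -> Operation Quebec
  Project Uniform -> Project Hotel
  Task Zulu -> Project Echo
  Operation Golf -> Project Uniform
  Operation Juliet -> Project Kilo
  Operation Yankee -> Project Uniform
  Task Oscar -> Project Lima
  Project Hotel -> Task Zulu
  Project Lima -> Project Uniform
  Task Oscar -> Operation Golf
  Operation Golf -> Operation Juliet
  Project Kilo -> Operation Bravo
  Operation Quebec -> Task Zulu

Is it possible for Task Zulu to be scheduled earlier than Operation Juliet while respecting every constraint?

No

There is a dependency chain Operation Juliet → Operation Quebec → Task Zulu, so Task Zulu always comes after Operation Juliet.
So no valid ordering can have Task Zulu before Operation Juliet.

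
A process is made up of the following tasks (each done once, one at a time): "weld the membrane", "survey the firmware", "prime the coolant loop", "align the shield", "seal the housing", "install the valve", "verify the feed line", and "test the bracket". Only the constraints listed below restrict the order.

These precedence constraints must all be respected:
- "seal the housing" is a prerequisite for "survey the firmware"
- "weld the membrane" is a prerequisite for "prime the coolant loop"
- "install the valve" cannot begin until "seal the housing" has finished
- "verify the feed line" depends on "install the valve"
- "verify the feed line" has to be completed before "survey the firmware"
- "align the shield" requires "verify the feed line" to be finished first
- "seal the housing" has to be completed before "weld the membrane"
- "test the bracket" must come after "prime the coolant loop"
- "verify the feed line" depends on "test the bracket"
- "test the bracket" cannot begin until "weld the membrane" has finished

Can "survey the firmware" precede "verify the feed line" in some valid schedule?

No

Following "verify the feed line" → "survey the firmware", "verify the feed line" must precede "survey the firmware" in every valid ordering.
Hence "survey the firmware" can never be scheduled before "verify the feed line".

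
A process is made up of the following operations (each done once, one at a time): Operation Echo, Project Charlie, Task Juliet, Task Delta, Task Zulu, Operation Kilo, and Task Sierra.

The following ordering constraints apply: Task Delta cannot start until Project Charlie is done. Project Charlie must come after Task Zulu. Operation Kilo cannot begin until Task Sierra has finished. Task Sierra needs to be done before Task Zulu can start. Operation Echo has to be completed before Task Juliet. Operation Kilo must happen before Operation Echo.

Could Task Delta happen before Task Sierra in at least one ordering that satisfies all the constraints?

The constraints give a chain Task Sierra → Task Zulu → Project Charlie → Task Delta, which forces Task Sierra before Task Delta.
So no valid ordering can have Task Delta before Task Sierra.

No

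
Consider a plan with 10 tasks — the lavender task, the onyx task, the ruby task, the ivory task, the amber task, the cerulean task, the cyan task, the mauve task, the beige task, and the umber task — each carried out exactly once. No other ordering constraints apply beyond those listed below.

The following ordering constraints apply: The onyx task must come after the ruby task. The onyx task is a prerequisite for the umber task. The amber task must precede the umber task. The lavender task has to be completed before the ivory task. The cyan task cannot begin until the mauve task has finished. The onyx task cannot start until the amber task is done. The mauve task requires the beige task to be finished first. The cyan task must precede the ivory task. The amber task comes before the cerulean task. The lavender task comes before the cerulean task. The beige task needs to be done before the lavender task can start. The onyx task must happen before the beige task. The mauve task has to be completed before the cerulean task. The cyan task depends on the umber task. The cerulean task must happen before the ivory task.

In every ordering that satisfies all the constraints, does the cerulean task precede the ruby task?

No

In fact the dependencies run the other way: the ruby task → the onyx task → the beige task → the lavender task → the cerulean task.
So the cerulean task does not have to come before the ruby task — it cannot.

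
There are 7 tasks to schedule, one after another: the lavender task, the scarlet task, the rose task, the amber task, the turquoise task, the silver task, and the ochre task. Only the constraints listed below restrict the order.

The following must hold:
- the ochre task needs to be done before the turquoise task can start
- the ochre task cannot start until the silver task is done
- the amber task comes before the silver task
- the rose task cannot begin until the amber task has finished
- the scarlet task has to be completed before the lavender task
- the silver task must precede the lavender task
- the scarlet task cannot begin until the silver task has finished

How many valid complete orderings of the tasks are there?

The amber task is the only task with nothing required before it, so every ordering starts there.
Counting all ways to extend the partial order to a total order gives 36.

36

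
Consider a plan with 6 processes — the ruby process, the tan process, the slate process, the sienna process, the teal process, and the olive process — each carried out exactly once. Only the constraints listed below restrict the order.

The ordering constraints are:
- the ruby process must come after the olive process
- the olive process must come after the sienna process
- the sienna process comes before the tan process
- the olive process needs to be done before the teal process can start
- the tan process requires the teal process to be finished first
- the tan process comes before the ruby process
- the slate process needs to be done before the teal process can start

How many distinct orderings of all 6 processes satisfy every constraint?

3

The processes with no prerequisites are the slate process, the sienna process; any of them can be placed first.
Enumerating by repeatedly choosing an available process (one whose prerequisites are all placed) gives 3 distinct complete orderings.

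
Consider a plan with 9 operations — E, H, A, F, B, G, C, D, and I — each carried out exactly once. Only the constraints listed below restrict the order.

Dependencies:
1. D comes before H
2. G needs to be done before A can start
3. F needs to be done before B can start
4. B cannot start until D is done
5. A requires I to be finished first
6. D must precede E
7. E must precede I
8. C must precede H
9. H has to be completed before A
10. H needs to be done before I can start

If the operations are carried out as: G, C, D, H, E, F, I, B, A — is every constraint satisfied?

Yes

Checking each listed constraint against this order: for instance, G is in position 1 and A in position 9, so that constraint holds — and the remaining constraints check out the same way.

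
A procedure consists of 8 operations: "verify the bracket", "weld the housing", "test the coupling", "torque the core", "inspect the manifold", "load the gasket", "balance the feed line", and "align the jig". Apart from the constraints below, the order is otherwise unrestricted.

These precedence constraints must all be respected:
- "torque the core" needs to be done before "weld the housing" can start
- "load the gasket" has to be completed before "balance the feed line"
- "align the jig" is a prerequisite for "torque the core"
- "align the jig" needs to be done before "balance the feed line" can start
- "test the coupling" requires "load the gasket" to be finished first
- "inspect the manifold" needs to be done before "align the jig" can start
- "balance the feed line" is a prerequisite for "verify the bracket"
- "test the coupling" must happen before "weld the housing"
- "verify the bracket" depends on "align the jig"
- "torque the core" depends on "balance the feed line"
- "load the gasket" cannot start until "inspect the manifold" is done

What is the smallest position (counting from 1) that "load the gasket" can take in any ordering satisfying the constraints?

2

Working backwards through the constraints from "load the gasket", its only required predecessor is "inspect the manifold".
With 1 mandatory predecessor, the earliest "load the gasket" can sit is position 1+1 = 2, and placing just that one first achieves it.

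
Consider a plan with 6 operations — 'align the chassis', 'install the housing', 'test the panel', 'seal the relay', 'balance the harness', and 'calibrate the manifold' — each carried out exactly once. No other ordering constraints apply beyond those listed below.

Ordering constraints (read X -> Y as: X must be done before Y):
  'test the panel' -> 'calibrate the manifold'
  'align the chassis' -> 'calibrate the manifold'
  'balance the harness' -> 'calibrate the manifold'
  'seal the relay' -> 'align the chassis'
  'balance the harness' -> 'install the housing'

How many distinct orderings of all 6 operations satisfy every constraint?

The operations with no prerequisites are 'test the panel', 'seal the relay', 'balance the harness'; any of them can be placed first.
Counting all ways to extend the partial order to a total order gives 42.

42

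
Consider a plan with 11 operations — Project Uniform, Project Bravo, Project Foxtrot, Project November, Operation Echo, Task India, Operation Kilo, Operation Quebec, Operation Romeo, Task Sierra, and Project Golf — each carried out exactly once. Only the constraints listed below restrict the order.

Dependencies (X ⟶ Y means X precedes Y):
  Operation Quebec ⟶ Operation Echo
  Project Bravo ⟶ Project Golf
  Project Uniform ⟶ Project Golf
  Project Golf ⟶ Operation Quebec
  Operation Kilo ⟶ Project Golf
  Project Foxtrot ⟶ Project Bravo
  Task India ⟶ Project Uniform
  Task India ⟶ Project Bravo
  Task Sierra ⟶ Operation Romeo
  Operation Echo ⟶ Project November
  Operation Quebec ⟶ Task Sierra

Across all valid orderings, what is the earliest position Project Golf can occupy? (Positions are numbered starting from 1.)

Every operation that must precede Project Golf has to come before it. Tracing all chains that end at Project Golf, those operations are: Project Uniform, Project Bravo, Project Foxtrot, Task India, Operation Kilo — 5 in total.
So at minimum 5 operations come before Project Golf, putting Project Golf no earlier than position 6. That position is achievable by scheduling exactly those predecessors first.

6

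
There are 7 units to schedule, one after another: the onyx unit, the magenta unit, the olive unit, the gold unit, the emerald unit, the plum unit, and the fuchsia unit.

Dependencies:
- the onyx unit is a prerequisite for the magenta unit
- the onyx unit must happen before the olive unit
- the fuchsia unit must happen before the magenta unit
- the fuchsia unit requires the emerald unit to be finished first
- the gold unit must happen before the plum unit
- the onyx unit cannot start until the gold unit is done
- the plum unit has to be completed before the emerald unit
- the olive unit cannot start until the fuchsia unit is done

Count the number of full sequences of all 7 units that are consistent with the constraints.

8

The gold unit is the only unit with nothing required before it, so every ordering starts there.
Counting all ways to extend the partial order to a total order gives 8.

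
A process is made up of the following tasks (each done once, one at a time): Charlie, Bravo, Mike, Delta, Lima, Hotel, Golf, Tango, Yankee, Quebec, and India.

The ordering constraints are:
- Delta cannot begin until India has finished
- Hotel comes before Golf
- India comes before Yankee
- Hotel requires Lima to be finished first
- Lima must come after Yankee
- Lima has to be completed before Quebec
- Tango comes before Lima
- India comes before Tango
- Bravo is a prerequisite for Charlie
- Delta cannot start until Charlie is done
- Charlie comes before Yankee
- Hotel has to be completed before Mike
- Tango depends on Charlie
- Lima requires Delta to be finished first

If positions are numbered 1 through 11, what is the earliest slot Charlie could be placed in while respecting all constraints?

The only task forced before Charlie (directly or transitively) is Bravo.
With 1 mandatory predecessor, the earliest Charlie can sit is position 1+1 = 2, and placing just that one first achieves it.

2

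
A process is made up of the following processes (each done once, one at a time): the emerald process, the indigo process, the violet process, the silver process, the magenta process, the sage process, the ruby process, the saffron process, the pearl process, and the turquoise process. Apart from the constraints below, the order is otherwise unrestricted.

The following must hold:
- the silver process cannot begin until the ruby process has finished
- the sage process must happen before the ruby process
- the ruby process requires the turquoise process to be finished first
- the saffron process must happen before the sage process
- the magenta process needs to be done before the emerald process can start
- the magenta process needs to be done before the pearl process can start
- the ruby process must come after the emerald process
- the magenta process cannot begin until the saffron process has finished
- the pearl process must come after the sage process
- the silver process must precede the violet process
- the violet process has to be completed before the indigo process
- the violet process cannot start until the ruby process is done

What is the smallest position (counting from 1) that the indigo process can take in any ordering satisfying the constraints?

9

Working backwards through the constraints from the indigo process, its full set of required predecessors is the emerald process, the violet process, the silver process, the magenta process, the sage process, the ruby process, the saffron process, the turquoise process — 8 of them.
With 8 mandatory predecessors, the earliest the indigo process can sit is position 8+1 = 9, and placing just those 8 first achieves it.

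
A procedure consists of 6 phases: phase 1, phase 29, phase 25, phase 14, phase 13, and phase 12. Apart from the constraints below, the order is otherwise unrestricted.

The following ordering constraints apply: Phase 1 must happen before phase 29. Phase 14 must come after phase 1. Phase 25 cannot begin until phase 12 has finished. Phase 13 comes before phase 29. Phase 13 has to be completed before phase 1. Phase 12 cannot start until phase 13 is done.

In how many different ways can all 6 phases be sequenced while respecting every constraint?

20

Only phase 13 has no prerequisites, so it must go first.
Systematically extending each partial ordering one phase at a time and counting, there are 20 complete orderings.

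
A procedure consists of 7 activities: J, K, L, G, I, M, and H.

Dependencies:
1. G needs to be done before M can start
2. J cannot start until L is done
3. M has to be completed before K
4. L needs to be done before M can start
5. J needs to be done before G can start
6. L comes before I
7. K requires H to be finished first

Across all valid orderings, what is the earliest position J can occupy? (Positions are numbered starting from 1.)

2

The only activity forced before J (directly or transitively) is L.
So at minimum 1 activity comes before J, putting J no earlier than position 2. That position is achievable by scheduling exactly that predecessor first.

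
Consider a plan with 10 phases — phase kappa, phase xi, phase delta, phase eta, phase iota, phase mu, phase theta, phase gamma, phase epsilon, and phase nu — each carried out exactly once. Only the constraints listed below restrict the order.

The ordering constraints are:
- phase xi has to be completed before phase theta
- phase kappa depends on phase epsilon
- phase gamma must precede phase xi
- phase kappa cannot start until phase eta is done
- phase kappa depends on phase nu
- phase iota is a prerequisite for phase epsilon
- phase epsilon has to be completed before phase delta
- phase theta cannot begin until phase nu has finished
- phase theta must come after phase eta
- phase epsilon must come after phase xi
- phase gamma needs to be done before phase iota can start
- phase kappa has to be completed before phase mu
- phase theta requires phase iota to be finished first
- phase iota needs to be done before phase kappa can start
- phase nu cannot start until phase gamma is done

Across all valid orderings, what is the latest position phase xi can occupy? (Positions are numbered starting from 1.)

5

The phases that are forced after phase xi, directly or by a chain of constraints, are phase kappa, phase delta, phase mu, phase theta, phase epsilon. That's 5 phases.
With 5 mandatory successors out of 10 phases total, the latest slot for phase xi is 10−5 = 5, and it's reachable by doing all non-successors before phase xi.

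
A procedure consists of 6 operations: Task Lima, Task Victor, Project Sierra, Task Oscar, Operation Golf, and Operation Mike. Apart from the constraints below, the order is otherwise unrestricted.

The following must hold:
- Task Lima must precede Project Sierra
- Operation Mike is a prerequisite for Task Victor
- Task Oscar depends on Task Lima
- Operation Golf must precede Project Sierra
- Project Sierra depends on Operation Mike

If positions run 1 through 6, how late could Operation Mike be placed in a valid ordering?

Following every chain forward from Operation Mike, the operations that must come later are Task Victor, Project Sierra — 2 of them.
With 2 mandatory successors out of 6 operations total, the latest slot for Operation Mike is 6−2 = 4, and it's reachable by doing all non-successors before Operation Mike.

4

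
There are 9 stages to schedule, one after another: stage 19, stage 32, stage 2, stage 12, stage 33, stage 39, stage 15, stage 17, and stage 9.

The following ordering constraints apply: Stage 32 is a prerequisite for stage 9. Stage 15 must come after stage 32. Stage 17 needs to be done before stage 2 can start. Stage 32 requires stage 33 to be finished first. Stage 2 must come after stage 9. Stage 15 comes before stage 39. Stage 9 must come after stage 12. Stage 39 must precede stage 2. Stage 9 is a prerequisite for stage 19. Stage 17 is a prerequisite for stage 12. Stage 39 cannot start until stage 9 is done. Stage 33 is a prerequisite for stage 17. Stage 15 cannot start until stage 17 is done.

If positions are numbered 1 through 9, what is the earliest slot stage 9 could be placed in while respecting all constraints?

5

The stages that are forced before stage 9, directly or transitively, are stage 32, stage 12, stage 33, stage 17. That's 4 stages.
So at minimum 4 stages come before stage 9, putting stage 9 no earlier than position 5. That position is achievable by scheduling exactly those predecessors first.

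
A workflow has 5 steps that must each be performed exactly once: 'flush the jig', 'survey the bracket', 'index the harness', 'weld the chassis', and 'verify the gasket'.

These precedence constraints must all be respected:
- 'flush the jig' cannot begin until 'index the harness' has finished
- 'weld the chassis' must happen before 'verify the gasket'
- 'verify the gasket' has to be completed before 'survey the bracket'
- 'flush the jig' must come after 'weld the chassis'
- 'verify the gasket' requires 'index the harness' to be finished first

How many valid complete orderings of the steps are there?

2 steps have no prerequisites ('index the harness', 'weld the chassis'), so any of them could come first.
Counting all ways to extend the partial order to a total order gives 6.

6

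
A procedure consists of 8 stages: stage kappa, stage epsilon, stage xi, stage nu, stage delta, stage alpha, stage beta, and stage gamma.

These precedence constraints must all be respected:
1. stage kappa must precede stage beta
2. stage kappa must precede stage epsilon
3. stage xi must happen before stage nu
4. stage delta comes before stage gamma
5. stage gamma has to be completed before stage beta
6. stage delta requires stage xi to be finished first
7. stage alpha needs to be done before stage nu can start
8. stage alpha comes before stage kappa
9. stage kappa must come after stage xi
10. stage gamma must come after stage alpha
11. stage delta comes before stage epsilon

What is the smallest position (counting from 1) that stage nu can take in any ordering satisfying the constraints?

3

Working backwards through the constraints from stage nu, its full set of required predecessors is stage xi, stage alpha — 2 of them.
So at minimum 2 stages come before stage nu, putting stage nu no earlier than position 3. That position is achievable by scheduling exactly those predecessors first.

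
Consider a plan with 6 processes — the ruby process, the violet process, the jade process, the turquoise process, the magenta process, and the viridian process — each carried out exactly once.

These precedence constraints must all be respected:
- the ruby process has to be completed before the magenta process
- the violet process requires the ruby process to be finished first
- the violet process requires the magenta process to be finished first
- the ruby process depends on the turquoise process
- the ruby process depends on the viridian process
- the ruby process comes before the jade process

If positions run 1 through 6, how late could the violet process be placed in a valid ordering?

No constraint forces any process after the violet process, so it can be placed last, in position 6.

6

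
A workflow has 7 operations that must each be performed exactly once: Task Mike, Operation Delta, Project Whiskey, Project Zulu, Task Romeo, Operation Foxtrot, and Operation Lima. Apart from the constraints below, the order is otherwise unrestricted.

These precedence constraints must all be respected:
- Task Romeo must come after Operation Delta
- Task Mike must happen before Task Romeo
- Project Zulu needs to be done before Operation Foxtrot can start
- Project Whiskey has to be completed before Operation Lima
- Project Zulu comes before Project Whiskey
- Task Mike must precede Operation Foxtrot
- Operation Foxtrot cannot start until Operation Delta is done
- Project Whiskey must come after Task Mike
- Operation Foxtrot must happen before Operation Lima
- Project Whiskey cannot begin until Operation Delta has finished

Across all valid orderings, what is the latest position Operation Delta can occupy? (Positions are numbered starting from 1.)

3

The operations that are forced after Operation Delta, directly or by a chain of constraints, are Project Whiskey, Task Romeo, Operation Foxtrot, Operation Lima. That's 4 operations.
With 4 mandatory successors out of 7 operations total, the latest slot for Operation Delta is 7−4 = 3, and it's reachable by doing all non-successors before Operation Delta.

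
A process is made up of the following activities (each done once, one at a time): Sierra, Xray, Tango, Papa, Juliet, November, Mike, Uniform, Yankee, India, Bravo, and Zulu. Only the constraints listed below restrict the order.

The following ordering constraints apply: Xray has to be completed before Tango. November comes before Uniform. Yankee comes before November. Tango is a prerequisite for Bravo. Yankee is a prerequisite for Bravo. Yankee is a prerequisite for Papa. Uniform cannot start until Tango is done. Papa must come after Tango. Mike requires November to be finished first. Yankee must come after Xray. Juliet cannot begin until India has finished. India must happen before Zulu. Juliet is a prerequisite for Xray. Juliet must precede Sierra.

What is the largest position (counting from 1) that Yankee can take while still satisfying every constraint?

The activities that are forced after Yankee, directly or by a chain of constraints, are Papa, November, Mike, Uniform, Bravo. That's 5 activities.
With 5 mandatory successors out of 12 activities total, the latest slot for Yankee is 12−5 = 7, and it's reachable by doing all non-successors before Yankee.

7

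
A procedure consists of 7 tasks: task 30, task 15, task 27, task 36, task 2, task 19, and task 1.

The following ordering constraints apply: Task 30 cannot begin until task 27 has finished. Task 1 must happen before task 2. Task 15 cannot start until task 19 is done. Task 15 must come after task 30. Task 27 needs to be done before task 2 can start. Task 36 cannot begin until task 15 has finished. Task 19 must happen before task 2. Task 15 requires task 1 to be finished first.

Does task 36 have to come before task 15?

The constraints actually force task 15 before task 36 (via task 15 → task 36), not the other way around.
So task 36 does not have to come before task 15 — it cannot.

No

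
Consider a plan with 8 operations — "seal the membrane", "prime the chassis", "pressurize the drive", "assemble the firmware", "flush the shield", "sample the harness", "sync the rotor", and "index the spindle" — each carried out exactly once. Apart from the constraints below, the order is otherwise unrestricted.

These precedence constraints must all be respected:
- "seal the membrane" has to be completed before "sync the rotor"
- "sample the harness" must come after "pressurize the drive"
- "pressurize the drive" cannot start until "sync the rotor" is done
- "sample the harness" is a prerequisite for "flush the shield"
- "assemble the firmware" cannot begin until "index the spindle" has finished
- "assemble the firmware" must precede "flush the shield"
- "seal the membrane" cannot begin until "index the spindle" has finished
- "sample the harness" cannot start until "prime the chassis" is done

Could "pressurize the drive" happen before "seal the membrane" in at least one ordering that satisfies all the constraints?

No

Following "seal the membrane" → "sync the rotor" → "pressurize the drive", "seal the membrane" must precede "pressurize the drive" in every valid ordering.
Hence "pressurize the drive" can never be scheduled before "seal the membrane".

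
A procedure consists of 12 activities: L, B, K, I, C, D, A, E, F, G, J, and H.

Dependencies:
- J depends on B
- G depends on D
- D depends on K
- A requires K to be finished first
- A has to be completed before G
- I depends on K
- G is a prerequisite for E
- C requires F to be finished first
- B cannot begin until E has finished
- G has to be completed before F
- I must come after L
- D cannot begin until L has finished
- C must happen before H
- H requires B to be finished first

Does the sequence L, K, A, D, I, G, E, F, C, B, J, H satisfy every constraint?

Checking each listed constraint against this order: for instance, L is in position 1 and I in position 5, so that constraint holds — and the remaining constraints check out the same way.

Yes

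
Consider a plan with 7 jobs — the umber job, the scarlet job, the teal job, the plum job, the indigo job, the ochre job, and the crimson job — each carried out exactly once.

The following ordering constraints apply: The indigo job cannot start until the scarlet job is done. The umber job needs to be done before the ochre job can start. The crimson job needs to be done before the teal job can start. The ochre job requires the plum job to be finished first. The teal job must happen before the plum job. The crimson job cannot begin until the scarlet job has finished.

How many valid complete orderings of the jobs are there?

29

2 jobs have no prerequisites (the umber job, the scarlet job), so any of them could come first.
Systematically extending each partial ordering one job at a time and counting, there are 29 complete orderings.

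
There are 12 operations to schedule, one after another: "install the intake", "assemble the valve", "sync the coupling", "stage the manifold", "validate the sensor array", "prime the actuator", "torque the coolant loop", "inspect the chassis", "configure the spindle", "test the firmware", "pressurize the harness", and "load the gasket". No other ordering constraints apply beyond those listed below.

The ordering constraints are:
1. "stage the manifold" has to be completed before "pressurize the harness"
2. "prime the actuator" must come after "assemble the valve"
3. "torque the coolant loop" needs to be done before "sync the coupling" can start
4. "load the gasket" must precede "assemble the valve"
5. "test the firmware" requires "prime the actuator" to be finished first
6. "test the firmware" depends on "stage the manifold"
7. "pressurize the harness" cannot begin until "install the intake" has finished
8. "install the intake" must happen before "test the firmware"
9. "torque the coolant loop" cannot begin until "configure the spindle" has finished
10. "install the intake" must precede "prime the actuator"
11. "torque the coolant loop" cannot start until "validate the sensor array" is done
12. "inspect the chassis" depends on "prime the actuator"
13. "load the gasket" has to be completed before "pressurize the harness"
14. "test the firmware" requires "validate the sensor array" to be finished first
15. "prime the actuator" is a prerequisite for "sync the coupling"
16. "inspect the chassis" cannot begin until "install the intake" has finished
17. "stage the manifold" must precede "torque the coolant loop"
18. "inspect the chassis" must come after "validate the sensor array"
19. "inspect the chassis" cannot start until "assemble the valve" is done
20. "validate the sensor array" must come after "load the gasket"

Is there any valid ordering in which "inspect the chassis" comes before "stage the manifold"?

Yes

The constraints leave "inspect the chassis" and "stage the manifold" unordered relative to each other; nothing requires "stage the manifold" earlier.
That means at least one valid schedule has "inspect the chassis" before "stage the manifold".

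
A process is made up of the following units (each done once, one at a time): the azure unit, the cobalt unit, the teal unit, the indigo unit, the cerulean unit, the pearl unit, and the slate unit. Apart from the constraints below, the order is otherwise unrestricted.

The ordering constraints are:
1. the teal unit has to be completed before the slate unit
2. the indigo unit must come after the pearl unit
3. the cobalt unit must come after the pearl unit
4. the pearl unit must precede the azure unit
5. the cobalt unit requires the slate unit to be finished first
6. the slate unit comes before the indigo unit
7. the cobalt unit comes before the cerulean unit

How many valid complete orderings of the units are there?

2 units have no prerequisites (the teal unit, the pearl unit), so any of them could come first.
Counting all ways to extend the partial order to a total order gives 45.

45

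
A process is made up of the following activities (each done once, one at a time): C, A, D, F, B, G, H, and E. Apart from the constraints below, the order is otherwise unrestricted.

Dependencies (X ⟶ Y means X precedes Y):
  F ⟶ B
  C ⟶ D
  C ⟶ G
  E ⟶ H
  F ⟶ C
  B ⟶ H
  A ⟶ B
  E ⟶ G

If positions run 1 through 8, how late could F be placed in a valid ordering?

Every activity that must follow F has to come after it. Tracing all chains starting from F, those activities are: C, D, B, G, H — 5 in total.
With 5 mandatory successors out of 8 activities total, the latest slot for F is 8−5 = 3, and it's reachable by doing all non-successors before F.

3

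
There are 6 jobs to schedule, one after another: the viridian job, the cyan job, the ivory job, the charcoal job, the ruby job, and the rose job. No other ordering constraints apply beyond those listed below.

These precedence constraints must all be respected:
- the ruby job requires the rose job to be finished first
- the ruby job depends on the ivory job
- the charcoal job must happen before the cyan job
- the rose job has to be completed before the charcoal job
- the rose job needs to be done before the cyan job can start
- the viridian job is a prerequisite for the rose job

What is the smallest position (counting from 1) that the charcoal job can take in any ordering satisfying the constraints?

3

Every job that must precede the charcoal job has to come before it. Tracing all chains that end at the charcoal job, those jobs are: the viridian job, the rose job — 2 in total.
With 2 mandatory predecessors, the earliest the charcoal job can sit is position 2+1 = 3, and placing just those 2 first achieves it.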